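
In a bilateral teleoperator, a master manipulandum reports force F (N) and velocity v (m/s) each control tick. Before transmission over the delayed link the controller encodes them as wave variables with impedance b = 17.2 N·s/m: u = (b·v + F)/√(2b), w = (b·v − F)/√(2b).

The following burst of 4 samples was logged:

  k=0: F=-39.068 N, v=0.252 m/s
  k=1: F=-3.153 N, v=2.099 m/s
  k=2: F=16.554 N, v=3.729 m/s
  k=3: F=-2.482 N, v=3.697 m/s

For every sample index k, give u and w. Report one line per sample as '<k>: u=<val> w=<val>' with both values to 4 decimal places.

0: u=-5.9220 w=7.4000
1: u=5.6179 w=6.6931
2: u=13.7580 w=8.1131
3: u=10.4186 w=11.2649

k=0: b·v=17.2×0.252=4.3344; √(2b)=5.8652; u=(4.3344+(-39.068))/5.8652=-5.9220, w=(4.3344−(-39.068))/5.8652=7.4000
k=1: b·v=17.2×2.099=36.1028; √(2b)=5.8652; u=(36.1028+(-3.153))/5.8652=5.6179, w=(36.1028−(-3.153))/5.8652=6.6931
k=2: b·v=17.2×3.729=64.1388; √(2b)=5.8652; u=(64.1388+16.554)/5.8652=13.7580, w=(64.1388−16.554)/5.8652=8.1131
k=3: b·v=17.2×3.697=63.5884; √(2b)=5.8652; u=(63.5884+(-2.482))/5.8652=10.4186, w=(63.5884−(-2.482))/5.8652=11.2649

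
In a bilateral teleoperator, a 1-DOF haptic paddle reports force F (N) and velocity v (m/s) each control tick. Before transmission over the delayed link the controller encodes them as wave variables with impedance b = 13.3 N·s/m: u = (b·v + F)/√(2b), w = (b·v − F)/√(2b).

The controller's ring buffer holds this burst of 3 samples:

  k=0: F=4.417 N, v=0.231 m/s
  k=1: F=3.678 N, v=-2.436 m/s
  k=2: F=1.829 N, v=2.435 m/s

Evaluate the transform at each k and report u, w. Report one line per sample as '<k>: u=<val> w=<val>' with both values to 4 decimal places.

0: u=1.4521 w=-0.2607
1: u=-5.5687 w=-6.9950
2: u=6.6339 w=5.9247

k=0: b·v=13.3×0.231=3.0723; √(2b)=5.1575; u=(3.0723+4.417)/5.1575=1.4521, w=(3.0723−4.417)/5.1575=-0.2607
k=1: b·v=13.3×(-2.436)=-32.3988; √(2b)=5.1575; u=(-32.3988+3.678)/5.1575=-5.5687, w=(-32.3988−3.678)/5.1575=-6.9950
k=2: b·v=13.3×2.435=32.3855; √(2b)=5.1575; u=(32.3855+1.829)/5.1575=6.6339, w=(32.3855−1.829)/5.1575=5.9247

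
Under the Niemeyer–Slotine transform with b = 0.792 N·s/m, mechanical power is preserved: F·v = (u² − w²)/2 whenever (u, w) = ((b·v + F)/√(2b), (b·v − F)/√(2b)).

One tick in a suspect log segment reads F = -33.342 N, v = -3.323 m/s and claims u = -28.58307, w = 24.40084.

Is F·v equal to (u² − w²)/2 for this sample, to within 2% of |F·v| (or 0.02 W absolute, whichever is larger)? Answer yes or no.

yes

F·v = (-33.342)×(-3.323) = 110.79547 W.
(u² − w²)/2 = (816.99189 − 595.40099)/2 = 110.79545 W.
|Δ| = 0.00002;  2% of max(1, |F·v|) = 2.21591.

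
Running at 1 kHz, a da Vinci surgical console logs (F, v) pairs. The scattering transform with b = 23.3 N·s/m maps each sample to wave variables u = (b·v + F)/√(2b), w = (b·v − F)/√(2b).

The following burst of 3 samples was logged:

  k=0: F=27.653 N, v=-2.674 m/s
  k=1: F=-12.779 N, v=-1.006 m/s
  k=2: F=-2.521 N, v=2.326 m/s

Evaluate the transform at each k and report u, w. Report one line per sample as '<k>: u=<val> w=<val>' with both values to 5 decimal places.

k=0: b·v=23.3×(-2.674)=-62.30420; √(2b)=6.82642; u=(-62.30420+27.653)/6.82642=-5.07604, w=(-62.30420−27.653)/6.82642=-13.17780
k=1: b·v=23.3×(-1.006)=-23.43980; √(2b)=6.82642; u=(-23.43980+(-12.779))/6.82642=-5.30568, w=(-23.43980−(-12.779))/6.82642=-1.56170
k=2: b·v=23.3×2.326=54.19580; √(2b)=6.82642; u=(54.19580+(-2.521))/6.82642=7.56983, w=(54.19580−(-2.521))/6.82642=8.30843

0: u=-5.07604 w=-13.17780
1: u=-5.30568 w=-1.56170
2: u=7.56983 w=8.30843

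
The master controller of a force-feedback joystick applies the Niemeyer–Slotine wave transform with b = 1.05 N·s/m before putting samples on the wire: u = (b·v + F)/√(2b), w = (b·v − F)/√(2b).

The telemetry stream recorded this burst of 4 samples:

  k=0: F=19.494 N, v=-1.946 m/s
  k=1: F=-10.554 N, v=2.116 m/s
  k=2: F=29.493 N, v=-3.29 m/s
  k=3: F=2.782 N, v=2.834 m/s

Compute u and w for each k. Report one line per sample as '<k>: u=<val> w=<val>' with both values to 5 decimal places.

0: u=12.04213 w=-14.86215
1: u=-5.74976 w=8.81614
2: u=17.96827 w=-22.73594
3: u=3.97319 w=0.13367

k=0: b·v=1.05×(-1.946)=-2.04330; √(2b)=1.44914; u=(-2.04330+19.494)/1.44914=12.04213, w=(-2.04330−19.494)/1.44914=-14.86215
k=1: b·v=1.05×2.116=2.22180; √(2b)=1.44914; u=(2.22180+(-10.554))/1.44914=-5.74976, w=(2.22180−(-10.554))/1.44914=8.81614
k=2: b·v=1.05×(-3.29)=-3.45450; √(2b)=1.44914; u=(-3.45450+29.493)/1.44914=17.96827, w=(-3.45450−29.493)/1.44914=-22.73594
k=3: b·v=1.05×2.834=2.97570; √(2b)=1.44914; u=(2.97570+2.782)/1.44914=3.97319, w=(2.97570−2.782)/1.44914=0.13367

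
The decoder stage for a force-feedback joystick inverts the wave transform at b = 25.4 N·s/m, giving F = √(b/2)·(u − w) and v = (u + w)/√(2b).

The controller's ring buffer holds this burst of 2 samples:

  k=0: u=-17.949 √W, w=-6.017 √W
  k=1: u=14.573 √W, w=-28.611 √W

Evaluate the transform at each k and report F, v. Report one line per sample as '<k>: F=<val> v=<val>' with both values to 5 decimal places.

k=0: u−w=-11.93200, u+w=-23.96600; √(b/2)=3.56371, √(2b)=7.12741; F=3.56371×(-11.932)=-42.52214, v=-23.96600/7.12741=-3.36251
k=1: u−w=43.18400, u+w=-14.03800; √(b/2)=3.56371, √(2b)=7.12741; F=3.56371×43.184=153.89508, v=-14.03800/7.12741=-1.96958

0: F=-42.52214 v=-3.36251
1: F=153.89508 v=-1.96958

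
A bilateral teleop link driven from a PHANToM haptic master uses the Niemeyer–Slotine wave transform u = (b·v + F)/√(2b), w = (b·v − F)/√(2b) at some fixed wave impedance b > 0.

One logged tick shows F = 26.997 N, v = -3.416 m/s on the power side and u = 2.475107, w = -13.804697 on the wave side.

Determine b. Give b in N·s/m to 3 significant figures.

b = 5.5 N·s/m

u + w = -11.329590;  u + w = √(2b)·v, so √(2b) = -11.329590/(-3.416) = 3.316625.
b = (√(2b))²/2 = 10.999999/2 = 5.500000.
(Check via u − w = 2F/√(2b): u − w = 16.279804, 2F/√(2b) = 16.279804.)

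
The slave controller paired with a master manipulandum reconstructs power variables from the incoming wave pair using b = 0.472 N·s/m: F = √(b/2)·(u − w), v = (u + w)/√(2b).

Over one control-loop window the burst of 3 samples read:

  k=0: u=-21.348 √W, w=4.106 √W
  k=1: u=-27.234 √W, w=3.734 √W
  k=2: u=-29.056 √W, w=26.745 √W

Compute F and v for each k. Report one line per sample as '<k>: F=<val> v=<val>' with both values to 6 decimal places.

0: F=-12.365510 v=-17.746048
1: F=-15.044202 v=-24.186992
2: F=-27.108032 v=-2.378559

k=0: u−w=-25.454000, u+w=-17.242000; √(b/2)=0.485798, √(2b)=0.971597; F=0.485798×(-25.454)=-12.365510, v=-17.242000/0.971597=-17.746048
k=1: u−w=-30.968000, u+w=-23.500000; √(b/2)=0.485798, √(2b)=0.971597; F=0.485798×(-30.968)=-15.044202, v=-23.500000/0.971597=-24.186992
k=2: u−w=-55.801000, u+w=-2.311000; √(b/2)=0.485798, √(2b)=0.971597; F=0.485798×(-55.801)=-27.108032, v=-2.311000/0.971597=-2.378559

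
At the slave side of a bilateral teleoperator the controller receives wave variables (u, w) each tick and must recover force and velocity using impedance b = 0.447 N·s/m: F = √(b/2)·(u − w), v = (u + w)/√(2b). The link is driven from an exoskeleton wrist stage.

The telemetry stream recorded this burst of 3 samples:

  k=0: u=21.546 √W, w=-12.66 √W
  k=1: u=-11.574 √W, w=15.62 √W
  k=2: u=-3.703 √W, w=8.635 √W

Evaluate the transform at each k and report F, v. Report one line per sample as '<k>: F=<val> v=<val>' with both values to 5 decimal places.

0: F=16.17116 v=9.39805
1: F=-12.85618 v=4.27915
2: F=-5.83289 v=5.21620

k=0: u−w=34.20600, u+w=8.88600; √(b/2)=0.47276, √(2b)=0.94552; F=0.47276×34.206=16.17116, v=8.88600/0.94552=9.39805
k=1: u−w=-27.19400, u+w=4.04600; √(b/2)=0.47276, √(2b)=0.94552; F=0.47276×(-27.194)=-12.85618, v=4.04600/0.94552=4.27915
k=2: u−w=-12.33800, u+w=4.93200; √(b/2)=0.47276, √(2b)=0.94552; F=0.47276×(-12.338)=-5.83289, v=4.93200/0.94552=5.21620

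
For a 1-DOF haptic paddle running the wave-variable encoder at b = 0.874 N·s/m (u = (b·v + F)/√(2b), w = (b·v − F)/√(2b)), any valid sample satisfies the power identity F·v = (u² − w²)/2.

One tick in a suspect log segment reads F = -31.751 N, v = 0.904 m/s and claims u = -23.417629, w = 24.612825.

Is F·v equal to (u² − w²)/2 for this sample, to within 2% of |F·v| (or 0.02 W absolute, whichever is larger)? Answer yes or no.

yes

F·v = (-31.751)×0.904 = -28.702904 W.
(u² − w²)/2 = (548.385348 − 605.791154)/2 = -28.702903 W.
|Δ| = 0.000001;  2% of max(1, |F·v|) = 0.574058.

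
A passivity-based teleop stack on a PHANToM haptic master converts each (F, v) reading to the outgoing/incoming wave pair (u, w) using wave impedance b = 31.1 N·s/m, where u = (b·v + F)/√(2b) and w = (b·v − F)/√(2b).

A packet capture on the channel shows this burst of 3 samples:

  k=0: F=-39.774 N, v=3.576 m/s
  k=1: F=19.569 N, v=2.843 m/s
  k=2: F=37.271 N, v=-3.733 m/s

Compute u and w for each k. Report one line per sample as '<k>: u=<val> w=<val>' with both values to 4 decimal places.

0: u=9.0582 w=19.1446
1: u=13.6922 w=8.7297
2: u=-9.9947 w=-19.4463

k=0: b·v=31.1×3.576=111.2136; √(2b)=7.8867; u=(111.2136+(-39.774))/7.8867=9.0582, w=(111.2136−(-39.774))/7.8867=19.1446
k=1: b·v=31.1×2.843=88.4173; √(2b)=7.8867; u=(88.4173+19.569)/7.8867=13.6922, w=(88.4173−19.569)/7.8867=8.7297
k=2: b·v=31.1×(-3.733)=-116.0963; √(2b)=7.8867; u=(-116.0963+37.271)/7.8867=-9.9947, w=(-116.0963−37.271)/7.8867=-19.4463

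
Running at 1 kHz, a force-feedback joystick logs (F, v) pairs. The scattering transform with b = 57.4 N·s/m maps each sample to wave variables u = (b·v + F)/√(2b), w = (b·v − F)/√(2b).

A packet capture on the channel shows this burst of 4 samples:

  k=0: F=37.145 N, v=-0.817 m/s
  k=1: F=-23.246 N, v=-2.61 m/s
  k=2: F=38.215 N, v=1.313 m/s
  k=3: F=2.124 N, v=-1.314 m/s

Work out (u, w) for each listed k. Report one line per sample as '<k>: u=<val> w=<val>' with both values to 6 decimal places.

0: u=-0.910058 w=-7.843669
1: u=-16.151980 w=-11.812803
2: u=10.600724 w=3.467384
3: u=-6.841174 w=-7.237647

k=0: b·v=57.4×(-0.817)=-46.895800; √(2b)=10.714476; u=(-46.895800+37.145)/10.714476=-0.910058, w=(-46.895800−37.145)/10.714476=-7.843669
k=1: b·v=57.4×(-2.61)=-149.814000; √(2b)=10.714476; u=(-149.814000+(-23.246))/10.714476=-16.151980, w=(-149.814000−(-23.246))/10.714476=-11.812803
k=2: b·v=57.4×1.313=75.366200; √(2b)=10.714476; u=(75.366200+38.215)/10.714476=10.600724, w=(75.366200−38.215)/10.714476=3.467384
k=3: b·v=57.4×(-1.314)=-75.423600; √(2b)=10.714476; u=(-75.423600+2.124)/10.714476=-6.841174, w=(-75.423600−2.124)/10.714476=-7.237647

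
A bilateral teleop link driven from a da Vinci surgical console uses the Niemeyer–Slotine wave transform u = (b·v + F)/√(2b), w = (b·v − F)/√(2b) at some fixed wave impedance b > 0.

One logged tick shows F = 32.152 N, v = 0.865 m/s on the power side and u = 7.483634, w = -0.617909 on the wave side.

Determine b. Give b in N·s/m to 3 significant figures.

u + w = 6.865725;  u + w = √(2b)·v, so √(2b) = 6.865725/0.865 = 7.937254.
b = (√(2b))²/2 = 63.000006/2 = 31.500003.
(Check via u − w = 2F/√(2b): u − w = 8.101543, 2F/√(2b) = 8.101542.)

b = 31.5 N·s/m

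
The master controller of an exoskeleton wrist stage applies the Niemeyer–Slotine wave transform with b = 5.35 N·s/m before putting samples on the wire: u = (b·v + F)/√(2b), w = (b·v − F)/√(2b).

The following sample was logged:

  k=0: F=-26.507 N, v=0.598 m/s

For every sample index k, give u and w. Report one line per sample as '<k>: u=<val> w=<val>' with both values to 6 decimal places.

k=0: b·v=5.35×0.598=3.199300; √(2b)=3.271085; u=(3.199300+(-26.507))/3.271085=-7.125372, w=(3.199300−(-26.507))/3.271085=9.081481

0: u=-7.125372 w=9.081481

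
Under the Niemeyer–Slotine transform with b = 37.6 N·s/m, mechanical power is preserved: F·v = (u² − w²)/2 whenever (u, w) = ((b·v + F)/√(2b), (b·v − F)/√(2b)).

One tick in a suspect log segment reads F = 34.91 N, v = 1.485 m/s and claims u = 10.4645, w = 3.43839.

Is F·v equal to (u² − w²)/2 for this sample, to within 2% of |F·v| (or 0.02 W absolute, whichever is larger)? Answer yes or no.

F·v = 34.91×1.485 = 51.8413 W.
(u² − w²)/2 = (109.5058 − 11.8225)/2 = 48.8416 W.
|Δ| = 2.9997;  2% of max(1, |F·v|) = 1.0368.

no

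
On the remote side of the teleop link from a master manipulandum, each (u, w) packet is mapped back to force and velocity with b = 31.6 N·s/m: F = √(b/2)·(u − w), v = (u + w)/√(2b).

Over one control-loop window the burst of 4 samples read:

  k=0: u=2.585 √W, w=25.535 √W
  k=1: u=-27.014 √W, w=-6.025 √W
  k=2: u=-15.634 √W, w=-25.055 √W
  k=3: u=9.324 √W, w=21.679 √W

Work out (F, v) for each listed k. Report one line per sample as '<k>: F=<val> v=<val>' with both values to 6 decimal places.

0: F=-91.224446 v=3.537177
1: F=-83.429625 v=-4.155931
2: F=37.447734 v=-5.118214
3: F=-49.110154 v=3.899826

k=0: u−w=-22.950000, u+w=28.120000; √(b/2)=3.974921, √(2b)=7.949843; F=3.974921×(-22.95)=-91.224446, v=28.120000/7.949843=3.537177
k=1: u−w=-20.989000, u+w=-33.039000; √(b/2)=3.974921, √(2b)=7.949843; F=3.974921×(-20.989)=-83.429625, v=-33.039000/7.949843=-4.155931
k=2: u−w=9.421000, u+w=-40.689000; √(b/2)=3.974921, √(2b)=7.949843; F=3.974921×9.421=37.447734, v=-40.689000/7.949843=-5.118214
k=3: u−w=-12.355000, u+w=31.003000; √(b/2)=3.974921, √(2b)=7.949843; F=3.974921×(-12.355)=-49.110154, v=31.003000/7.949843=3.899826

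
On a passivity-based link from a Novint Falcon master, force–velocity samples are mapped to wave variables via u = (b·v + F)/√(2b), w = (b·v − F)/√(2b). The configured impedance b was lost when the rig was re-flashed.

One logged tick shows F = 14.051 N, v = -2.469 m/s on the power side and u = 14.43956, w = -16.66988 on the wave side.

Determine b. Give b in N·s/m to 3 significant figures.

b = 0.408 N·s/m

u + w = -2.23032;  u + w = √(2b)·v, so √(2b) = -2.23032/(-2.469) = 0.90333.
b = (√(2b))²/2 = 0.81600/2 = 0.40800.
(Check via u − w = 2F/√(2b): u − w = 31.10944, 2F/√(2b) = 31.10936.)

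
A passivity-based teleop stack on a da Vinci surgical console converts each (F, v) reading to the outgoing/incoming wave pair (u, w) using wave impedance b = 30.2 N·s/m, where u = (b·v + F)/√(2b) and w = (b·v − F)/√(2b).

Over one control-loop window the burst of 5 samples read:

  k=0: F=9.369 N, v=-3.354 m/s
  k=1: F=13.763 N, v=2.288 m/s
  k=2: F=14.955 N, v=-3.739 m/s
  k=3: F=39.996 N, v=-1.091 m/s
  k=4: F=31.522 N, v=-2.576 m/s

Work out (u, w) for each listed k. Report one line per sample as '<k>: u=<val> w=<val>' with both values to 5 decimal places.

0: u=-11.82769 w=-14.23874
1: u=10.66178 w=7.11997
2: u=-12.60500 w=-16.45355
3: u=0.90685 w=-9.38582
4: u=-5.95403 w=-14.06598

k=0: b·v=30.2×(-3.354)=-101.29080; √(2b)=7.77174; u=(-101.29080+9.369)/7.77174=-11.82769, w=(-101.29080−9.369)/7.77174=-14.23874
k=1: b·v=30.2×2.288=69.09760; √(2b)=7.77174; u=(69.09760+13.763)/7.77174=10.66178, w=(69.09760−13.763)/7.77174=7.11997
k=2: b·v=30.2×(-3.739)=-112.91780; √(2b)=7.77174; u=(-112.91780+14.955)/7.77174=-12.60500, w=(-112.91780−14.955)/7.77174=-16.45355
k=3: b·v=30.2×(-1.091)=-32.94820; √(2b)=7.77174; u=(-32.94820+39.996)/7.77174=0.90685, w=(-32.94820−39.996)/7.77174=-9.38582
k=4: b·v=30.2×(-2.576)=-77.79520; √(2b)=7.77174; u=(-77.79520+31.522)/7.77174=-5.95403, w=(-77.79520−31.522)/7.77174=-14.06598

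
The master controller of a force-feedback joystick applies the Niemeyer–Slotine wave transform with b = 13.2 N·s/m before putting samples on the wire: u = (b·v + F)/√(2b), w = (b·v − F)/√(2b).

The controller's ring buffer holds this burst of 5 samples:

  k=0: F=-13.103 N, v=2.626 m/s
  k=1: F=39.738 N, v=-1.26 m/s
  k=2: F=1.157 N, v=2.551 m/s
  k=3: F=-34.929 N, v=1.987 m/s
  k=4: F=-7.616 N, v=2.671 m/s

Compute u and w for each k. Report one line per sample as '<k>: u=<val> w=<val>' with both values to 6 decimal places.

k=0: b·v=13.2×2.626=34.663200; √(2b)=5.138093; u=(34.663200+(-13.103))/5.138093=4.196148, w=(34.663200−(-13.103))/5.138093=9.296484
k=1: b·v=13.2×(-1.26)=-16.632000; √(2b)=5.138093; u=(-16.632000+39.738)/5.138093=4.496999, w=(-16.632000−39.738)/5.138093=-10.970996
k=2: b·v=13.2×2.551=33.673200; √(2b)=5.138093; u=(33.673200+1.157)/5.138093=6.778818, w=(33.673200−1.157)/5.138093=6.328457
k=3: b·v=13.2×1.987=26.228400; √(2b)=5.138093; u=(26.228400+(-34.929))/5.138093=-1.693352, w=(26.228400−(-34.929))/5.138093=11.902743
k=4: b·v=13.2×2.671=35.257200; √(2b)=5.138093; u=(35.257200+(-7.616))/5.138093=5.379661, w=(35.257200−(-7.616))/5.138093=8.344185

0: u=4.196148 w=9.296484
1: u=4.496999 w=-10.970996
2: u=6.778818 w=6.328457
3: u=-1.693352 w=11.902743
4: u=5.379661 w=8.344185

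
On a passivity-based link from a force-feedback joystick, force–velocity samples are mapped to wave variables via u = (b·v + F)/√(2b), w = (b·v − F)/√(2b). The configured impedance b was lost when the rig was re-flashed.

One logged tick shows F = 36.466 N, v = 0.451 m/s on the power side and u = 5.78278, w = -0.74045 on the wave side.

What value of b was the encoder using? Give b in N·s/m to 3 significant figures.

b = 62.5 N·s/m

u + w = 5.04233;  u + w = √(2b)·v, so √(2b) = 5.04233/0.451 = 11.18033.
b = (√(2b))²/2 = 124.99984/2 = 62.49992.
(Check via u − w = 2F/√(2b): u − w = 6.52323, 2F/√(2b) = 6.52324.)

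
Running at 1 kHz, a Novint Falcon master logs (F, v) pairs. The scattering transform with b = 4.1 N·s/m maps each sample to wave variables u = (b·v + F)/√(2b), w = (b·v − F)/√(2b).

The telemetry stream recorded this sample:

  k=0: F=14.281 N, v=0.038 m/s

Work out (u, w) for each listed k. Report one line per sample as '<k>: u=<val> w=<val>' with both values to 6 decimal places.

k=0: b·v=4.1×0.038=0.155800; √(2b)=2.863564; u=(0.155800+14.281)/2.863564=5.041549, w=(0.155800−14.281)/2.863564=-4.932734

0: u=5.041549 w=-4.932734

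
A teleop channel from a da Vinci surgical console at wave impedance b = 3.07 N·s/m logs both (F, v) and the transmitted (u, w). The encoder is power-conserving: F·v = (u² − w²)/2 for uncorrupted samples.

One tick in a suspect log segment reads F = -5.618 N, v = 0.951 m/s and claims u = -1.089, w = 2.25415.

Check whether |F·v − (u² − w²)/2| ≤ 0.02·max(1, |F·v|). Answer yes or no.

F·v = (-5.618)×0.951 = -5.3427 W.
(u² − w²)/2 = (1.1859 − 5.0812)/2 = -1.9476 W.
|Δ| = 3.3951;  2% of max(1, |F·v|) = 0.1069.

no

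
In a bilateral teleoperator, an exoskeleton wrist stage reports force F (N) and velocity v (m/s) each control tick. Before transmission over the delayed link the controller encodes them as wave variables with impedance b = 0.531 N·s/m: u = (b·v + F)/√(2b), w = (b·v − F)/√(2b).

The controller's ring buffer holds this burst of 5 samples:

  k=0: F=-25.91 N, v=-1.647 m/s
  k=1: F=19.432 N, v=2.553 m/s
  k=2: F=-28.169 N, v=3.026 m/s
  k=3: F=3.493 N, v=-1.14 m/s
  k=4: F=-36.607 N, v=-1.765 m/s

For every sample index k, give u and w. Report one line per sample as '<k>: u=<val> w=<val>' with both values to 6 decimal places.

0: u=-25.990953 w=24.293664
1: u=20.171723 w=-17.540770
2: u=-25.775179 w=28.893574
3: u=2.802101 w=-3.976910
4: u=-36.431812 w=34.612920

k=0: b·v=0.531×(-1.647)=-0.874557; √(2b)=1.030534; u=(-0.874557+(-25.91))/1.030534=-25.990953, w=(-0.874557−(-25.91))/1.030534=24.293664
k=1: b·v=0.531×2.553=1.355643; √(2b)=1.030534; u=(1.355643+19.432)/1.030534=20.171723, w=(1.355643−19.432)/1.030534=-17.540770
k=2: b·v=0.531×3.026=1.606806; √(2b)=1.030534; u=(1.606806+(-28.169))/1.030534=-25.775179, w=(1.606806−(-28.169))/1.030534=28.893574
k=3: b·v=0.531×(-1.14)=-0.605340; √(2b)=1.030534; u=(-0.605340+3.493)/1.030534=2.802101, w=(-0.605340−3.493)/1.030534=-3.976910
k=4: b·v=0.531×(-1.765)=-0.937215; √(2b)=1.030534; u=(-0.937215+(-36.607))/1.030534=-36.431812, w=(-0.937215−(-36.607))/1.030534=34.612920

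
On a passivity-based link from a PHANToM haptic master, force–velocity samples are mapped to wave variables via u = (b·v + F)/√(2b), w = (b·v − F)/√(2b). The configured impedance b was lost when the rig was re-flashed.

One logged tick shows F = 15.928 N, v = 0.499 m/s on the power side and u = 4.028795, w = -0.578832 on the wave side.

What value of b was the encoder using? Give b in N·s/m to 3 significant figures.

u + w = 3.449963;  u + w = √(2b)·v, so √(2b) = 3.449963/0.499 = 6.913754.
b = (√(2b))²/2 = 47.799988/2 = 23.899994.
(Check via u − w = 2F/√(2b): u − w = 4.607627, 2F/√(2b) = 4.607627.)

b = 23.9 N·s/m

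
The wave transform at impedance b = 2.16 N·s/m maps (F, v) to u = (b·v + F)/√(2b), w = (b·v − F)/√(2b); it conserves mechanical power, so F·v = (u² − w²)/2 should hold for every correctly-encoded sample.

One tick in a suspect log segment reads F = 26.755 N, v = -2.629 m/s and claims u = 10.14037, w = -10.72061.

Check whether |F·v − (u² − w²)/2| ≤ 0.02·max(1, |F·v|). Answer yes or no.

no

F·v = 26.755×(-2.629) = -70.33889 W.
(u² − w²)/2 = (102.82710 − 114.93148)/2 = -6.05219 W.
|Δ| = 64.28671;  2% of max(1, |F·v|) = 1.40678.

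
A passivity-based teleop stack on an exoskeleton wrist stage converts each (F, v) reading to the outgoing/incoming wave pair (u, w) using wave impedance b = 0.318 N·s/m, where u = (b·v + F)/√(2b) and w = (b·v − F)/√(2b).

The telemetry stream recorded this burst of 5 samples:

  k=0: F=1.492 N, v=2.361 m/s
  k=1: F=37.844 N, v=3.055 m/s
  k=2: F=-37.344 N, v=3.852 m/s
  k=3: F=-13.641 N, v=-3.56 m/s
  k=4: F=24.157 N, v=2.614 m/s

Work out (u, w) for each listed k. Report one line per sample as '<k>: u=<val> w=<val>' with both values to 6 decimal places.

0: u=2.812300 w=-0.929411
1: u=48.671700 w=-46.235349
2: u=-45.290585 w=48.362540
3: u=-18.524329 w=15.685243
4: u=31.333385 w=-29.248731

k=0: b·v=0.318×2.361=0.750798; √(2b)=0.797496; u=(0.750798+1.492)/0.797496=2.812300, w=(0.750798−1.492)/0.797496=-0.929411
k=1: b·v=0.318×3.055=0.971490; √(2b)=0.797496; u=(0.971490+37.844)/0.797496=48.671700, w=(0.971490−37.844)/0.797496=-46.235349
k=2: b·v=0.318×3.852=1.224936; √(2b)=0.797496; u=(1.224936+(-37.344))/0.797496=-45.290585, w=(1.224936−(-37.344))/0.797496=48.362540
k=3: b·v=0.318×(-3.56)=-1.132080; √(2b)=0.797496; u=(-1.132080+(-13.641))/0.797496=-18.524329, w=(-1.132080−(-13.641))/0.797496=15.685243
k=4: b·v=0.318×2.614=0.831252; √(2b)=0.797496; u=(0.831252+24.157)/0.797496=31.333385, w=(0.831252−24.157)/0.797496=-29.248731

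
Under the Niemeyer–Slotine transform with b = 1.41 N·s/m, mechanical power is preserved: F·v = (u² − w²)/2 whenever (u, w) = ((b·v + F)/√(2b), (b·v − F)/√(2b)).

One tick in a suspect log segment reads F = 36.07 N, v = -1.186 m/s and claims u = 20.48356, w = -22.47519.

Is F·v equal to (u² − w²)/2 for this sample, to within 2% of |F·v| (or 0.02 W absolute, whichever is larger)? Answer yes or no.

F·v = 36.07×(-1.186) = -42.77902 W.
(u² − w²)/2 = (419.57623 − 505.13417)/2 = -42.77897 W.
|Δ| = 0.00005;  2% of max(1, |F·v|) = 0.85558.

yes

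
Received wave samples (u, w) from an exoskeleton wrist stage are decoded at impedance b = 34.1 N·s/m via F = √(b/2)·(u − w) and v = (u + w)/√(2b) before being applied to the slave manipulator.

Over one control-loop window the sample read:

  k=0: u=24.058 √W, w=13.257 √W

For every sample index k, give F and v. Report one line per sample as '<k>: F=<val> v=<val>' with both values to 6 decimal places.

k=0: u−w=10.801000, u+w=37.315000; √(b/2)=4.129165, √(2b)=8.258329; F=4.129165×10.801=44.599106, v=37.315000/8.258329=4.518468

0: F=44.599106 v=4.518468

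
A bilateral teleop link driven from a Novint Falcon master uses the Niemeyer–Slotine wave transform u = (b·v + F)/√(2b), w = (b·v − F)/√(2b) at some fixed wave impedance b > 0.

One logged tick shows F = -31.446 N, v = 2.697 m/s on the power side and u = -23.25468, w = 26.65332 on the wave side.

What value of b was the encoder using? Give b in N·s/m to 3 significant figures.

u + w = 3.39864;  u + w = √(2b)·v, so √(2b) = 3.39864/2.697 = 1.26016.
b = (√(2b))²/2 = 1.58799/2 = 0.79400.
(Check via u − w = 2F/√(2b): u − w = -49.90800, 2F/√(2b) = -49.90812.)

b = 0.794 N·s/m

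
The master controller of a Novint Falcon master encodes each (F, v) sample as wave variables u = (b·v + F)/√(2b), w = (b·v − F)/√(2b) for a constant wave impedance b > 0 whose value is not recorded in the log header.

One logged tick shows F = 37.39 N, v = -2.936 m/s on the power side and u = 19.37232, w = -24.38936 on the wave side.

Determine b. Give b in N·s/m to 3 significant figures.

b = 1.46 N·s/m

u + w = -5.0170;  u + w = √(2b)·v, so √(2b) = -5.0170/(-2.936) = 1.7088.
b = (√(2b))²/2 = 2.9200/2 = 1.4600.
(Check via u − w = 2F/√(2b): u − w = 43.7617, 2F/√(2b) = 43.7617.)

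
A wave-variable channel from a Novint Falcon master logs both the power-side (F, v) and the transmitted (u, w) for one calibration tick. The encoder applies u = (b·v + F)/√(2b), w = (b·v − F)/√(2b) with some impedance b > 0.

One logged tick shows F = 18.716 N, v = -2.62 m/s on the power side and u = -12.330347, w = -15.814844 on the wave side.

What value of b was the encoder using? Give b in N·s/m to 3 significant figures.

b = 57.7 N·s/m

u + w = -28.145191;  u + w = √(2b)·v, so √(2b) = -28.145191/(-2.62) = 10.742439.
b = (√(2b))²/2 = 115.400002/2 = 57.700001.
(Check via u − w = 2F/√(2b): u − w = 3.484497, 2F/√(2b) = 3.484497.)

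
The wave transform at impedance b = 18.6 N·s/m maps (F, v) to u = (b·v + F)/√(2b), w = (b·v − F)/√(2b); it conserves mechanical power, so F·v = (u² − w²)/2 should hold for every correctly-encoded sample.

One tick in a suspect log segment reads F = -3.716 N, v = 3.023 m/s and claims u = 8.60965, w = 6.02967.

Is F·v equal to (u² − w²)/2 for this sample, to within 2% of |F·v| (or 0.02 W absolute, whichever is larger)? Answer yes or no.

no

F·v = (-3.716)×3.023 = -11.2335 W.
(u² − w²)/2 = (74.1261 − 36.3569)/2 = 18.8846 W.
|Δ| = 30.1180;  2% of max(1, |F·v|) = 0.2247.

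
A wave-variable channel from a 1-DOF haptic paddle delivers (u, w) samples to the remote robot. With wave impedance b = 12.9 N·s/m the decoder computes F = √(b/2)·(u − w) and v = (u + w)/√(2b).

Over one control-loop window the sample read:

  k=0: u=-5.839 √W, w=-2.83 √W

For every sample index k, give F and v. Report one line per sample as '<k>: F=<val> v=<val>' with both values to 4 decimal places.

k=0: u−w=-3.0090, u+w=-8.6690; √(b/2)=2.5397, √(2b)=5.0794; F=2.5397×(-3.009)=-7.6419, v=-8.6690/5.0794=-1.7067

0: F=-7.6419 v=-1.7067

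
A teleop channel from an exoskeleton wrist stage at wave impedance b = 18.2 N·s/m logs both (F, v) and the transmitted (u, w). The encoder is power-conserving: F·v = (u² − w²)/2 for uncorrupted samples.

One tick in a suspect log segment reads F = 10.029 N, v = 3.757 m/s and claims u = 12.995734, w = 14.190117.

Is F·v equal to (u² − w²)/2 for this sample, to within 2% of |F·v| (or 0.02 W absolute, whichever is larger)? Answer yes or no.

F·v = 10.029×3.757 = 37.678953 W.
(u² − w²)/2 = (168.889102 − 201.359420)/2 = -16.235159 W.
|Δ| = 53.914112;  2% of max(1, |F·v|) = 0.753579.

no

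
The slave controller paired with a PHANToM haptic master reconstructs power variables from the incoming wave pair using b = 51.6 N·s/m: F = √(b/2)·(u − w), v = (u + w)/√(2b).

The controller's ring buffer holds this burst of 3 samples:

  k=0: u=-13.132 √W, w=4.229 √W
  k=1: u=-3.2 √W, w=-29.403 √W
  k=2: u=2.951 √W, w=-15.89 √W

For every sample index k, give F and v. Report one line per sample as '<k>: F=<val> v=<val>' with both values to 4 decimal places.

k=0: u−w=-17.3610, u+w=-8.9030; √(b/2)=5.0794, √(2b)=10.1587; F=5.0794×(-17.361)=-88.1829, v=-8.9030/10.1587=-0.8764
k=1: u−w=26.2030, u+w=-32.6030; √(b/2)=5.0794, √(2b)=10.1587; F=5.0794×26.203=133.0947, v=-32.6030/10.1587=-3.2094
k=2: u−w=18.8410, u+w=-12.9390; √(b/2)=5.0794, √(2b)=10.1587; F=5.0794×18.841=95.7004, v=-12.9390/10.1587=-1.2737

0: F=-88.1829 v=-0.8764
1: F=133.0947 v=-3.2094
2: F=95.7004 v=-1.2737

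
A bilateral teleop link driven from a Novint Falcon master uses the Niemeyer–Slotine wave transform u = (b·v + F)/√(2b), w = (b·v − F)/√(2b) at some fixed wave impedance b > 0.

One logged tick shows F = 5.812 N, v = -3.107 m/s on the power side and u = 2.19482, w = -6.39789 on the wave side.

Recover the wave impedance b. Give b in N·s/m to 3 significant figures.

u + w = -4.2031;  u + w = √(2b)·v, so √(2b) = -4.2031/(-3.107) = 1.3528.
b = (√(2b))²/2 = 1.8300/2 = 0.9150.
(Check via u − w = 2F/√(2b): u − w = 8.5927, 2F/√(2b) = 8.5927.)

b = 0.915 N·s/m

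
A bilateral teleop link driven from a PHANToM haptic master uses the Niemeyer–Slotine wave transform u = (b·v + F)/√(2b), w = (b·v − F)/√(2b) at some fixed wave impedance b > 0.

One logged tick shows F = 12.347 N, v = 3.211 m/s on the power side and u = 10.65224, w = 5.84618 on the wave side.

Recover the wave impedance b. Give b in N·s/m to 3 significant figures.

b = 13.2 N·s/m

u + w = 16.4984;  u + w = √(2b)·v, so √(2b) = 16.4984/3.211 = 5.1381.
b = (√(2b))²/2 = 26.4000/2 = 13.2000.
(Check via u − w = 2F/√(2b): u − w = 4.8061, 2F/√(2b) = 4.8061.)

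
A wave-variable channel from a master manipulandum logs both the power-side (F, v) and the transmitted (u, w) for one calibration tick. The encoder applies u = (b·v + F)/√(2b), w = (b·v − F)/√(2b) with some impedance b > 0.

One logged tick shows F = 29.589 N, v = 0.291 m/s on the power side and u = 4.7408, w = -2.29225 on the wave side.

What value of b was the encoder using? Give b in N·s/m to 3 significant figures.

b = 35.4 N·s/m

u + w = 2.44855;  u + w = √(2b)·v, so √(2b) = 2.44855/0.291 = 8.41426.
b = (√(2b))²/2 = 70.79979/2 = 35.39990.
(Check via u − w = 2F/√(2b): u − w = 7.03305, 2F/√(2b) = 7.03306.)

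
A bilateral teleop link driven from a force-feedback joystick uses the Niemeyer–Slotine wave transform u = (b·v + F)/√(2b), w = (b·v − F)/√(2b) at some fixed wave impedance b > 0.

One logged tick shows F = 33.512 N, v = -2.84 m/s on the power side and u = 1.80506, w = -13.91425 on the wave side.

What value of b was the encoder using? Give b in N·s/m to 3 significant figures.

b = 9.09 N·s/m

u + w = -12.10919;  u + w = √(2b)·v, so √(2b) = -12.10919/(-2.84) = 4.26380.
b = (√(2b))²/2 = 18.17998/2 = 9.08999.
(Check via u − w = 2F/√(2b): u − w = 15.71931, 2F/√(2b) = 15.71931.)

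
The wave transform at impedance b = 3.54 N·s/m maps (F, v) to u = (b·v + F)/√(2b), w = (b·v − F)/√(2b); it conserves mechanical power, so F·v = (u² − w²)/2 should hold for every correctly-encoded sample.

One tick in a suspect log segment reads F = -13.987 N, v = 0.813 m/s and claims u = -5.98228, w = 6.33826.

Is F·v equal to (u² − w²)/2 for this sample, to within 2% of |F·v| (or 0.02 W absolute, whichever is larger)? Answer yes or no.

no

F·v = (-13.987)×0.813 = -11.37143 W.
(u² − w²)/2 = (35.78767 − 40.17354)/2 = -2.19293 W.
|Δ| = 9.17850;  2% of max(1, |F·v|) = 0.22743.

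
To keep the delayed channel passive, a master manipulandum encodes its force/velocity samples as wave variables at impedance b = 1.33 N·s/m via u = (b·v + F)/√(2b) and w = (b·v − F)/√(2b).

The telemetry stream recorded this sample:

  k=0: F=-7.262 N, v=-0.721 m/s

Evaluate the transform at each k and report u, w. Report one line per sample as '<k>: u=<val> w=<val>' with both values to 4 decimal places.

0: u=-5.0406 w=3.8647

k=0: b·v=1.33×(-0.721)=-0.9589; √(2b)=1.6310; u=(-0.9589+(-7.262))/1.6310=-5.0406, w=(-0.9589−(-7.262))/1.6310=3.8647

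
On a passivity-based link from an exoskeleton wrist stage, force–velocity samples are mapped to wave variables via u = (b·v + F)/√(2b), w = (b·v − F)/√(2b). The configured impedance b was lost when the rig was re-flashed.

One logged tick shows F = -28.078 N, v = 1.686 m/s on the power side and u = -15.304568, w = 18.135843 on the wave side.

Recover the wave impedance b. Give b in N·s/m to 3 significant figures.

b = 1.41 N·s/m

u + w = 2.831275;  u + w = √(2b)·v, so √(2b) = 2.831275/1.686 = 1.679285.
b = (√(2b))²/2 = 2.819999/2 = 1.410000.
(Check via u − w = 2F/√(2b): u − w = -33.440411, 2F/√(2b) = -33.440417.)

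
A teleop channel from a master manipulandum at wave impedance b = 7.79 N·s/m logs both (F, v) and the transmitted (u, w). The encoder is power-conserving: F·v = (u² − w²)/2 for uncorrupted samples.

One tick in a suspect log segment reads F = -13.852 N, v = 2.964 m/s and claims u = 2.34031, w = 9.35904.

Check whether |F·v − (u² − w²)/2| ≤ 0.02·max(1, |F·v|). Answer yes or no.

F·v = (-13.852)×2.964 = -41.05733 W.
(u² − w²)/2 = (5.47705 − 87.59163)/2 = -41.05729 W.
|Δ| = 0.00004;  2% of max(1, |F·v|) = 0.82115.

yes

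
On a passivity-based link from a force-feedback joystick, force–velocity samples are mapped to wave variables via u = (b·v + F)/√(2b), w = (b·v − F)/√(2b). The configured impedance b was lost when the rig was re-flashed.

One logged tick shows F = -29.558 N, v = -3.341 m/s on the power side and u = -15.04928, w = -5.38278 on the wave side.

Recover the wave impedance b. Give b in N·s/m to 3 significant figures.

b = 18.7 N·s/m

u + w = -20.43206;  u + w = √(2b)·v, so √(2b) = -20.43206/(-3.341) = 6.11555.
b = (√(2b))²/2 = 37.39998/2 = 18.69999.
(Check via u − w = 2F/√(2b): u − w = -9.66650, 2F/√(2b) = -9.66650.)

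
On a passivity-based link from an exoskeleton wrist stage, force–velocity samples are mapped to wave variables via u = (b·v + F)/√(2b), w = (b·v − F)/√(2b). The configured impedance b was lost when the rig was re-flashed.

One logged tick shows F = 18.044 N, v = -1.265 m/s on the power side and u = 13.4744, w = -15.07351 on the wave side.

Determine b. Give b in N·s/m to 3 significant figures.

b = 0.799 N·s/m

u + w = -1.5991;  u + w = √(2b)·v, so √(2b) = -1.5991/(-1.265) = 1.2641.
b = (√(2b))²/2 = 1.5980/2 = 0.7990.
(Check via u − w = 2F/√(2b): u − w = 28.5479, 2F/√(2b) = 28.5480.)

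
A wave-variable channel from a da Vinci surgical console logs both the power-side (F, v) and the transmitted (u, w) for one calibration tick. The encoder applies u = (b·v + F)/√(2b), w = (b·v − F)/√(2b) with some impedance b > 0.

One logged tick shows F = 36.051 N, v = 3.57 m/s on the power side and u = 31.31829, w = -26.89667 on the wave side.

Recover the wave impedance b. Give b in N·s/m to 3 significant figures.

b = 0.767 N·s/m

u + w = 4.42162;  u + w = √(2b)·v, so √(2b) = 4.42162/3.57 = 1.23855.
b = (√(2b))²/2 = 1.53400/2 = 0.76700.
(Check via u − w = 2F/√(2b): u − w = 58.21496, 2F/√(2b) = 58.21489.)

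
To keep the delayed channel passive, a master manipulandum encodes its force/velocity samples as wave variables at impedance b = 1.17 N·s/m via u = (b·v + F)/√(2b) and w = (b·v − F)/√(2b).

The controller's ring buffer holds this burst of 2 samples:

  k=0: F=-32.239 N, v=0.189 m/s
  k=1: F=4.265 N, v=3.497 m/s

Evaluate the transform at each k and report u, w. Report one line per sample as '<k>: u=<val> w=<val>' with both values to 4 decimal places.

0: u=-20.9307 w=21.2199
1: u=5.4628 w=-0.1134

k=0: b·v=1.17×0.189=0.2211; √(2b)=1.5297; u=(0.2211+(-32.239))/1.5297=-20.9307, w=(0.2211−(-32.239))/1.5297=21.2199
k=1: b·v=1.17×3.497=4.0915; √(2b)=1.5297; u=(4.0915+4.265)/1.5297=5.4628, w=(4.0915−4.265)/1.5297=-0.1134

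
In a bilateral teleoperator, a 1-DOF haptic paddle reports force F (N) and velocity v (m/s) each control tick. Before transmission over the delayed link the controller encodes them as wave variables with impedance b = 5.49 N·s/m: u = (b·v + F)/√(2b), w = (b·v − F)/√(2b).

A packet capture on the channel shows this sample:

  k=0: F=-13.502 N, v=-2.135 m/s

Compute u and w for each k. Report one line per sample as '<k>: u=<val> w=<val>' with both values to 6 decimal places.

0: u=-7.611989 w=0.537435

k=0: b·v=5.49×(-2.135)=-11.721150; √(2b)=3.313608; u=(-11.721150+(-13.502))/3.313608=-7.611989, w=(-11.721150−(-13.502))/3.313608=0.537435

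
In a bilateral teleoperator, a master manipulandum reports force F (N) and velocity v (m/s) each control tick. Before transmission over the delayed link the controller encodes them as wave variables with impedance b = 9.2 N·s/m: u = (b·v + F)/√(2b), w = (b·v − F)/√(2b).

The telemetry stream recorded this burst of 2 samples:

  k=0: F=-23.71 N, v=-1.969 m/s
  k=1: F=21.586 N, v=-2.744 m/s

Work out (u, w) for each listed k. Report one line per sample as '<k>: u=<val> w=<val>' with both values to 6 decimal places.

0: u=-9.750457 w=1.304388
1: u=-0.852962 w=-10.917487

k=0: b·v=9.2×(-1.969)=-18.114800; √(2b)=4.289522; u=(-18.114800+(-23.71))/4.289522=-9.750457, w=(-18.114800−(-23.71))/4.289522=1.304388
k=1: b·v=9.2×(-2.744)=-25.244800; √(2b)=4.289522; u=(-25.244800+21.586)/4.289522=-0.852962, w=(-25.244800−21.586)/4.289522=-10.917487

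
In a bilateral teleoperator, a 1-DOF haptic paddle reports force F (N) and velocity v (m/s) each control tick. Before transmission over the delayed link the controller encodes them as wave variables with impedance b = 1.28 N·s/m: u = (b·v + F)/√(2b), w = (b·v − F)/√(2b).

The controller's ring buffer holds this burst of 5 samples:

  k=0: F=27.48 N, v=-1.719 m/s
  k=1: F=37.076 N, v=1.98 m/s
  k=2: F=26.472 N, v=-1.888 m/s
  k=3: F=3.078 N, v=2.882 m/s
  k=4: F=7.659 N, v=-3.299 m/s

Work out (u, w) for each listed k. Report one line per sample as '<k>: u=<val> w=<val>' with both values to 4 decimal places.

k=0: b·v=1.28×(-1.719)=-2.2003; √(2b)=1.6000; u=(-2.2003+27.48)/1.6000=15.7998, w=(-2.2003−27.48)/1.6000=-18.5502
k=1: b·v=1.28×1.98=2.5344; √(2b)=1.6000; u=(2.5344+37.076)/1.6000=24.7565, w=(2.5344−37.076)/1.6000=-21.5885
k=2: b·v=1.28×(-1.888)=-2.4166; √(2b)=1.6000; u=(-2.4166+26.472)/1.6000=15.0346, w=(-2.4166−26.472)/1.6000=-18.0554
k=3: b·v=1.28×2.882=3.6890; √(2b)=1.6000; u=(3.6890+3.078)/1.6000=4.2294, w=(3.6890−3.078)/1.6000=0.3819
k=4: b·v=1.28×(-3.299)=-4.2227; √(2b)=1.6000; u=(-4.2227+7.659)/1.6000=2.1477, w=(-4.2227−7.659)/1.6000=-7.4261

0: u=15.7998 w=-18.5502
1: u=24.7565 w=-21.5885
2: u=15.0346 w=-18.0554
3: u=4.2294 w=0.3819
4: u=2.1477 w=-7.4261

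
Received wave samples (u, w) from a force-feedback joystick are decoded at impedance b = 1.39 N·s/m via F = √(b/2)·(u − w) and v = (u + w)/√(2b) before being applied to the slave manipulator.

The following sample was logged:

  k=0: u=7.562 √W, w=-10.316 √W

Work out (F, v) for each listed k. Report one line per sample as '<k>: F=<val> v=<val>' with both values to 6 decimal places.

k=0: u−w=17.878000, u+w=-2.754000; √(b/2)=0.833667, √(2b)=1.667333; F=0.833667×17.878=14.904291, v=-2.754000/1.667333=-1.651739

0: F=14.904291 v=-1.651739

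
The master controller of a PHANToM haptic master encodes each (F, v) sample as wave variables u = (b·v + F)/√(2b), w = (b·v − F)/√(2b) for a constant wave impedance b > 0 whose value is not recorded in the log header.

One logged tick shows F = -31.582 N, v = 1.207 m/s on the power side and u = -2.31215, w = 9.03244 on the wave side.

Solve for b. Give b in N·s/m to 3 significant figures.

b = 15.5 N·s/m

u + w = 6.7203;  u + w = √(2b)·v, so √(2b) = 6.7203/1.207 = 5.5678.
b = (√(2b))²/2 = 31.0000/2 = 15.5000.
(Check via u − w = 2F/√(2b): u − w = -11.3446, 2F/√(2b) = -11.3446.)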